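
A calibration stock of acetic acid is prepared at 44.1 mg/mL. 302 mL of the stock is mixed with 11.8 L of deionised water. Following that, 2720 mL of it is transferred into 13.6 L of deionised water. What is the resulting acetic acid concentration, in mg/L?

183 mg/L

Overall dilution factor = 40.07 × 6 = 240.
44.1 mg/mL / 240 = 0.183 mg/mL = 183 mg/L.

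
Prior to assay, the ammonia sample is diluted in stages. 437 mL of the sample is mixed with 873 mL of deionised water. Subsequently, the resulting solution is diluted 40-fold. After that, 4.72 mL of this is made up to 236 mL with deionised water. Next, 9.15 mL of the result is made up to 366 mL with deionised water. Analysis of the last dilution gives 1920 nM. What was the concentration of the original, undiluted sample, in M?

Overall dilution factor = 2.998 × 40 × 50 × 40 = 2.40 × 10⁵.
Original = 1920 nM × 2.40 × 10⁵ = 4.60 × 10⁸ nM = 0.460 M.

0.460 M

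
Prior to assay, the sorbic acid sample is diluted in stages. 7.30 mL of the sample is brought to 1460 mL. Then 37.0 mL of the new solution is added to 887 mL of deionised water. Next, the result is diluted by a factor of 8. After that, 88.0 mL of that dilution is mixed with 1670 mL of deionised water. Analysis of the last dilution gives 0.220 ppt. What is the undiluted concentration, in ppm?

0.176 ppm

Overall dilution factor = 200 × 24.97 × 8 × 19.98 = 7.98 × 10⁵.
Original = 0.220 ppt × 7.98 × 10⁵ = 1.76 × 10⁵ ppt = 0.176 ppm.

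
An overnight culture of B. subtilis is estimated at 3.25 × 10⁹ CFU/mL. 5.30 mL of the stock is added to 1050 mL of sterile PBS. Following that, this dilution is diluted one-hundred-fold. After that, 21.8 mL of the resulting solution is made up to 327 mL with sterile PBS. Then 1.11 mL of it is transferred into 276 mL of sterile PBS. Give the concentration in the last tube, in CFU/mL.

43.6 CFU/mL

Overall dilution factor = 199.1 × 100 × 15 × 249.6 = 7.46 × 10⁷.
3.25 × 10⁹ CFU/mL / 7.46 × 10⁷ = 43.6 CFU/mL.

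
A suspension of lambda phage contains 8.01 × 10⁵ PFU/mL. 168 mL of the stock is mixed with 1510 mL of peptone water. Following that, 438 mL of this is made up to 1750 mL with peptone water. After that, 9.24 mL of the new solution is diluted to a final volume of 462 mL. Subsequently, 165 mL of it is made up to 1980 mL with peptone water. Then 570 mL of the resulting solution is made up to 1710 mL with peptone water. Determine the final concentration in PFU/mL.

11.2 PFU/mL

Overall dilution factor = 9.988 × 3.995 × 50 × 12 × 3 = 7.18 × 10⁴.
8.01 × 10⁵ PFU/mL / 7.18 × 10⁴ = 11.2 PFU/mL.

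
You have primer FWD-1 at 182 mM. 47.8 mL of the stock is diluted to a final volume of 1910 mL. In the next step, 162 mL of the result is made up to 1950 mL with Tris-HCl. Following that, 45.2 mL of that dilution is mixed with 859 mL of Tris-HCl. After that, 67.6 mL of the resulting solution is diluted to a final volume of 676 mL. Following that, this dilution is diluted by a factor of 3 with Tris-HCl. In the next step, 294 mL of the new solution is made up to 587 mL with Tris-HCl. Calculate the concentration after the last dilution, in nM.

Overall dilution factor = 39.96 × 12.04 × 20.00 × 10 × 3 × 1.997 = 5.76 × 10⁵.
182 mM / 5.76 × 10⁵ = 3.16 × 10⁻⁴ mM = 316 nM.

316 nM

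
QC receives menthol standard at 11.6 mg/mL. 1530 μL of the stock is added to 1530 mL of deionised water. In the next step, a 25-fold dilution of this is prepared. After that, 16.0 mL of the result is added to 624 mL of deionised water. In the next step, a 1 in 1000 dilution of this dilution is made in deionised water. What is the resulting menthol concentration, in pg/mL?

11.6 pg/mL

Overall dilution factor = 1001 × 25 × 40 × 1000 = 1.00 × 10⁹.
11.6 mg/mL / 1.00 × 10⁹ = 1.16 × 10⁻⁸ mg/mL = 11.6 pg/mL.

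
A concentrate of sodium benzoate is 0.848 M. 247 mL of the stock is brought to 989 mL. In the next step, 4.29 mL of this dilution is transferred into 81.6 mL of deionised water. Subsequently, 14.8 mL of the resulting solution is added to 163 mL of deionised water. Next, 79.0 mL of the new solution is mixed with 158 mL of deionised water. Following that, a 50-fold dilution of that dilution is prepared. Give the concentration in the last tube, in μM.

Overall dilution factor = 4.004 × 20.02 × 12.01 × 3 × 50 = 1.44 × 10⁵.
0.848 M / 1.44 × 10⁵ = 5.87 × 10⁻⁶ M = 5.87 μM.

5.87 μM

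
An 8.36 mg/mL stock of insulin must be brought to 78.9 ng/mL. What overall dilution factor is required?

Factor = C₀/C_target = 8.36 mg/mL / 78.9 ng/mL = 1.06 × 10⁵.

1.06 × 10⁵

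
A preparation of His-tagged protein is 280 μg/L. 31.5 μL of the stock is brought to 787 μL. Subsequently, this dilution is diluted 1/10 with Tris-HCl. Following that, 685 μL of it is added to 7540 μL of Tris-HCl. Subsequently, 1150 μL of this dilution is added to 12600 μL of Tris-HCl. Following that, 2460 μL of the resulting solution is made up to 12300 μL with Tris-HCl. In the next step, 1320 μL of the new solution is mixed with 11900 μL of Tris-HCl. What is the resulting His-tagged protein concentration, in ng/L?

0.156 ng/L

Overall dilution factor = 24.98 × 10 × 12.01 × 11.96 × 5 × 10.02 = 1.80 × 10⁶.
280 μg/L / 1.80 × 10⁶ = 1.56 × 10⁻⁴ μg/L = 0.156 ng/L.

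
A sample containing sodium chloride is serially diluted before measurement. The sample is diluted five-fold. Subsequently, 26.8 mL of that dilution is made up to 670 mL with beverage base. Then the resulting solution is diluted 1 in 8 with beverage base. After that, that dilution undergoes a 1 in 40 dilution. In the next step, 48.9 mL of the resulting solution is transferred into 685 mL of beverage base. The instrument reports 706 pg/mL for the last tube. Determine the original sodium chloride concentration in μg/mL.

Overall dilution factor = 5 × 25 × 8 × 40 × 15.01 = 6.00 × 10⁵.
Original = 706 pg/mL × 6.00 × 10⁵ = 4.24 × 10⁸ pg/mL = 424 μg/mL.

424 μg/mL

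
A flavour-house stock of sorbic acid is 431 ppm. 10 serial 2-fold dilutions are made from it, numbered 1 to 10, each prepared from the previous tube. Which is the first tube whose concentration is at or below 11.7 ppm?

tube 6

Tube n has concentration 431 ppm / 2ⁿ.
Need 2ⁿ ≥ 431 ppm / 11.7 ppm = 36.8, so n ≥ 5.20.
First such tube: n = 6.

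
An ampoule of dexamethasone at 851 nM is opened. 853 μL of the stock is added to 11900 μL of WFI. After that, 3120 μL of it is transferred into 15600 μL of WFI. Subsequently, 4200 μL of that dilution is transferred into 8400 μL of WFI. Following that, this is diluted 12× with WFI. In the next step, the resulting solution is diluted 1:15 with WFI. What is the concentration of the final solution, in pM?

17.6 pM

Overall dilution factor = 14.95 × 6 × 3 × 12 × 15 = 4.84 × 10⁴.
851 nM / 4.84 × 10⁴ = 0.0176 nM = 17.6 pM.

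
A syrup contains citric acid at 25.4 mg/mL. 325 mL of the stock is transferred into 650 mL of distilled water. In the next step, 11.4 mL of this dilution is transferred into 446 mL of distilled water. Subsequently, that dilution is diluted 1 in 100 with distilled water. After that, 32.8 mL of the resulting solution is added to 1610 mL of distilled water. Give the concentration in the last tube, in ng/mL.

Overall dilution factor = 3 × 40.12 × 100 × 50.09 = 6.03 × 10⁵.
25.4 mg/mL / 6.03 × 10⁵ = 4.21 × 10⁻⁵ mg/mL = 42.1 ng/mL.

42.1 ng/mL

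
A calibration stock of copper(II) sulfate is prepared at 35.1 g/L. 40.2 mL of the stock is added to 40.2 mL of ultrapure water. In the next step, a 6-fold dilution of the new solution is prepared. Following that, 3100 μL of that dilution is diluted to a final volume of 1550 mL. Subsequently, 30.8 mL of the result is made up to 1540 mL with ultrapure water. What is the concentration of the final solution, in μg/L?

Overall dilution factor = 2 × 6 × 500 × 50 = 3.00 × 10⁵.
35.1 g/L / 3.00 × 10⁵ = 1.17 × 10⁻⁴ g/L = 117 μg/L.

117 μg/L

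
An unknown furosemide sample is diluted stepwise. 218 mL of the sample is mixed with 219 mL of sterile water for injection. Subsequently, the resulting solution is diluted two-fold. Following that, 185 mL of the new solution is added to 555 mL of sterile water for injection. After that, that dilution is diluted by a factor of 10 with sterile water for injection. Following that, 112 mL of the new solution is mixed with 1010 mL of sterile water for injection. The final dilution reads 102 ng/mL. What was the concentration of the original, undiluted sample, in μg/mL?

164 μg/mL

Overall dilution factor = 2.005 × 2 × 4 × 10 × 10.02 = 1607.
Original = 102 ng/mL × 1607 = 1.64 × 10⁵ ng/mL = 164 μg/mL.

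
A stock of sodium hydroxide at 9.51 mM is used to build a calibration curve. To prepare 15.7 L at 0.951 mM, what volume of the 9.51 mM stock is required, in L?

1.57 L

V₁ = C₂V₂/C₁ = 0.951 × 15.7 / 9.51 = 1.57 L.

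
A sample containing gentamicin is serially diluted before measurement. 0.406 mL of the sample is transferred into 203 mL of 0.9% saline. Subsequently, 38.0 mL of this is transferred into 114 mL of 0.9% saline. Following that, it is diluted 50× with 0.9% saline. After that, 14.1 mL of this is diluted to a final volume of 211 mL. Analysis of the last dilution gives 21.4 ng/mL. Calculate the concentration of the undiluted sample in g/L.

Overall dilution factor = 501 × 4 × 50 × 14.96 = 1.50 × 10⁶.
Original = 21.4 ng/mL × 1.50 × 10⁶ = 3.21 × 10⁷ ng/mL = 32.1 g/L.

32.1 g/L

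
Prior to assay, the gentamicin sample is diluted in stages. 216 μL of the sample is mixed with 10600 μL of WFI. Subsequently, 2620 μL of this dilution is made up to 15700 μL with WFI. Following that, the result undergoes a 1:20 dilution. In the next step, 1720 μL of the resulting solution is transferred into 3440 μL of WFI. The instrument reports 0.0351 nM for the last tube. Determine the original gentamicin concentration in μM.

0.632 μM

Overall dilution factor = 50.07 × 5.992 × 20 × 3 = 1.80 × 10⁴.
Original = 0.0351 nM × 1.80 × 10⁴ = 632 nM = 0.632 μM.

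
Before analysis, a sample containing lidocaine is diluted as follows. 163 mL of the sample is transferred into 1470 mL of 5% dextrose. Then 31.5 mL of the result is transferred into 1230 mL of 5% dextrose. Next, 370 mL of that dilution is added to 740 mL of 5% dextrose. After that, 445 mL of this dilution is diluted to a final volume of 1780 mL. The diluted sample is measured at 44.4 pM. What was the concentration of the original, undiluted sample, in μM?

Overall dilution factor = 10.02 × 40.05 × 3 × 4 = 4815.
Original = 44.4 pM × 4815 = 2.14 × 10⁵ pM = 0.214 μM.

0.214 μM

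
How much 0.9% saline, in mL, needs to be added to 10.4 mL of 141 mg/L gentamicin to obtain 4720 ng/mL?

4720 ng/mL = 4.72 mg/L.
V₂ = C₁V₁/C₂ = 141 × 10.4 / 4.72 = 311 mL.
Diluent to add = V₂ − V₁ = 311 − 10.4 = 300 mL.

300 mL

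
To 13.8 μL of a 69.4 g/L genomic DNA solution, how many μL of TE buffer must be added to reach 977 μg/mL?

966 μL

977 μg/mL = 0.977 g/L.
V₂ = C₁V₁/C₂ = 69.4 × 13.8 / 0.977 = 980 μL.
Diluent to add = V₂ − V₁ = 980 − 13.8 = 966 μL.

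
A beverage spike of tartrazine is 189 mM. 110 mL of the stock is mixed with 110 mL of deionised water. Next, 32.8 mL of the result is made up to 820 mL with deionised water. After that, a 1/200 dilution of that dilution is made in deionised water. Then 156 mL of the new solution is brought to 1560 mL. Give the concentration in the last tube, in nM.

1890 nM

Overall dilution factor = 2 × 25 × 200 × 10 = 1.00 × 10⁵.
189 mM / 1.00 × 10⁵ = 1.89 × 10⁻³ mM = 1890 nM.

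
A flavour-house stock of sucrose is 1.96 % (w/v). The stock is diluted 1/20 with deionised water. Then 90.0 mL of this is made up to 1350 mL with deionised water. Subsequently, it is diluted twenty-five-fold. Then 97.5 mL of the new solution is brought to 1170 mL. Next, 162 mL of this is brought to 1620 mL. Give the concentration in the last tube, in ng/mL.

21.8 ng/mL

Overall dilution factor = 20 × 15 × 25 × 12 × 10 = 9.00 × 10⁵.
1.96 % (w/v) / 9.00 × 10⁵ = 2.18 × 10⁻⁶ % (w/v) = 21.8 ng/mL.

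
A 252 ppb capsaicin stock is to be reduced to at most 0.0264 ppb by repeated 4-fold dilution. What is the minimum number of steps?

7

Need 4ⁿ ≥ 9545, so n ≥ log(9545)/log(4) = 6.61.
Minimum whole steps: n = 7.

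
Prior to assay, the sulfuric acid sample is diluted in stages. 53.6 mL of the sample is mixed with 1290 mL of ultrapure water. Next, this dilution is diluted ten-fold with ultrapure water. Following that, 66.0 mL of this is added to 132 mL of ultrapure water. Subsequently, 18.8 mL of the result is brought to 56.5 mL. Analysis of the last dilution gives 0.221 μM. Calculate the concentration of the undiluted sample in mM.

Overall dilution factor = 25.07 × 10 × 3 × 3.005 = 2260.
Original = 0.221 μM × 2260 = 499 μM = 0.499 mM.

0.499 mM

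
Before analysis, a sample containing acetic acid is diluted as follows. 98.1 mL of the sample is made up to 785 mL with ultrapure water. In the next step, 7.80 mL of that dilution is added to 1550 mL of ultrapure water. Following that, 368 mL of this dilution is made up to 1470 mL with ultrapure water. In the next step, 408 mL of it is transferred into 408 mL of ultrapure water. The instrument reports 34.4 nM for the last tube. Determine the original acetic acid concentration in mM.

Overall dilution factor = 8.002 × 199.7 × 3.995 × 2 = 1.28 × 10⁴.
Original = 34.4 nM × 1.28 × 10⁴ = 4.39 × 10⁵ nM = 0.439 mM.

0.439 mM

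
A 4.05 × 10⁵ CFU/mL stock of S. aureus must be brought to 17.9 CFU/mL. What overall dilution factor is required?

Factor = C₀/C_target = 4.05 × 10⁵ CFU/mL / 17.9 CFU/mL = 2.26 × 10⁴.

2.26 × 10⁴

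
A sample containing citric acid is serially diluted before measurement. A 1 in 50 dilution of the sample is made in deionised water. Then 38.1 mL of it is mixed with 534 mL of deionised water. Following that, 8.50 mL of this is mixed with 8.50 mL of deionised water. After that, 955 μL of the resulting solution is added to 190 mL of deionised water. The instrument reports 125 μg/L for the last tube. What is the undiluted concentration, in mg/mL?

37.5 mg/mL

Overall dilution factor = 50 × 15.02 × 2 × 200.0 = 3.00 × 10⁵.
Original = 125 μg/L × 3.00 × 10⁵ = 3.75 × 10⁷ μg/L = 37.5 mg/mL.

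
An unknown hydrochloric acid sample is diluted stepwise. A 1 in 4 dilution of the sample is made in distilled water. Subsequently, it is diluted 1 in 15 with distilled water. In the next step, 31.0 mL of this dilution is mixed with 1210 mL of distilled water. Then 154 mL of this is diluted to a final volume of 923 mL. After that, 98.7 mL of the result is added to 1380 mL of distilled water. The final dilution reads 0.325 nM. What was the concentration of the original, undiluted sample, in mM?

0.0701 mM

Overall dilution factor = 4 × 15 × 40.03 × 5.994 × 14.98 = 2.16 × 10⁵.
Original = 0.325 nM × 2.16 × 10⁵ = 7.01 × 10⁴ nM = 0.0701 mM.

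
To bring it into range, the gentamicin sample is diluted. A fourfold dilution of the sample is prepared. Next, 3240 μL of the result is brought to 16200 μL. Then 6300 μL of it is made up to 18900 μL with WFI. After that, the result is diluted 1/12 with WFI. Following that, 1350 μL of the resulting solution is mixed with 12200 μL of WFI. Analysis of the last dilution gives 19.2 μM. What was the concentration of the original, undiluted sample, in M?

0.139 M

Overall dilution factor = 4 × 5 × 3 × 12 × 10.04 = 7227.
Original = 19.2 μM × 7227 = 1.39 × 10⁵ μM = 0.139 M.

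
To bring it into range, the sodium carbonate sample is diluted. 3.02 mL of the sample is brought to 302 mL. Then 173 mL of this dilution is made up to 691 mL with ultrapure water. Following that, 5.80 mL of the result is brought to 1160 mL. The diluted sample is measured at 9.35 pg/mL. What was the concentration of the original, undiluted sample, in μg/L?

747 μg/L

Overall dilution factor = 100 × 3.994 × 200 = 7.99 × 10⁴.
Original = 9.35 pg/mL × 7.99 × 10⁴ = 7.47 × 10⁵ pg/mL = 747 μg/L.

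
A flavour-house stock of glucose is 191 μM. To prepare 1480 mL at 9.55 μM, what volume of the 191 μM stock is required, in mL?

74.0 mL

V₁ = C₂V₂/C₁ = 9.55 × 1480 / 191 = 74.0 mL.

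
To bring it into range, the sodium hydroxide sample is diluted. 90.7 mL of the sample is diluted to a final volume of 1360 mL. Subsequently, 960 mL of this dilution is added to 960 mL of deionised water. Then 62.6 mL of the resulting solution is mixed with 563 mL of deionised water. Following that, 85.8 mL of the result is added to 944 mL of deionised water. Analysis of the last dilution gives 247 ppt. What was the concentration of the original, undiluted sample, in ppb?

Overall dilution factor = 14.99 × 2 × 9.994 × 12.00 = 3597.
Original = 247 ppt × 3597 = 8.88 × 10⁵ ppt = 888 ppb.

888 ppb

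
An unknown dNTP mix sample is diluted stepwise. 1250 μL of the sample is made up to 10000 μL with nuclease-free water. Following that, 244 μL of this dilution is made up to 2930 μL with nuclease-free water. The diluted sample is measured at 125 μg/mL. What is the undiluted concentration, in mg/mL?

12.0 mg/mL

Overall dilution factor = 8 × 12.01 = 96.1.
Original = 125 μg/mL × 96.1 = 1.20 × 10⁴ μg/mL = 12.0 mg/mL.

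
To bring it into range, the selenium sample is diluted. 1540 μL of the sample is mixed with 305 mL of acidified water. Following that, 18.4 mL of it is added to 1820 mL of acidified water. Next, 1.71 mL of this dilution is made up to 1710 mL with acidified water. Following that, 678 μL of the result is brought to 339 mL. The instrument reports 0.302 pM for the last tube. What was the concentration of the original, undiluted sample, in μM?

3000 μM

Overall dilution factor = 199.1 × 99.91 × 1000 × 500 = 9.94 × 10⁹.
Original = 0.302 pM × 9.94 × 10⁹ = 3.00 × 10⁹ pM = 3000 μM.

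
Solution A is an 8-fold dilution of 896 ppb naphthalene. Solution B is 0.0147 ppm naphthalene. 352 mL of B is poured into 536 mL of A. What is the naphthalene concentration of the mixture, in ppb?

C_A = 896 ppb / 8 = 112 ppb.
C_B = 0.0147 ppm = 14.7 ppb.
C_mix = (C_A·V_A + C_B·V_B)/(V_A + V_B) = (112×536 + 14.7×352) / 888.0 = 73.4 ppb.

73.4 ppb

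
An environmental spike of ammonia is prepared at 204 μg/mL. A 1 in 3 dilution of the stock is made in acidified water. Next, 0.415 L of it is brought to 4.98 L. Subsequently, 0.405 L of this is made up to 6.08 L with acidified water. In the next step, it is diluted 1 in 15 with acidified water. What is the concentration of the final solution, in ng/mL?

25.2 ng/mL

Overall dilution factor = 3 × 12 × 15.01 × 15 = 8107.
204 μg/mL / 8107 = 0.0252 μg/mL = 25.2 ng/mL.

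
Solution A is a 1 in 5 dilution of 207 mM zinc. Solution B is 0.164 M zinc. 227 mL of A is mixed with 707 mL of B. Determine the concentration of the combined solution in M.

0.134 M

C_A = 207 mM / 5 = 41.4 mM.
C_B = 0.164 M = 164 mM.
C_mix = (C_A·V_A + C_B·V_B)/(V_A + V_B) = (41.4×227 + 164×707) / 934.0 = 134 mM = 0.134 M.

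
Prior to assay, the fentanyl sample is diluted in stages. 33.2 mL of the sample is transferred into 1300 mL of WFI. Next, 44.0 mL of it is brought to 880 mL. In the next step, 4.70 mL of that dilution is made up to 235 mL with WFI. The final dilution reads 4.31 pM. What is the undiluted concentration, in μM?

0.173 μM

Overall dilution factor = 40.16 × 20 × 50 = 4.02 × 10⁴.
Original = 4.31 pM × 4.02 × 10⁴ = 1.73 × 10⁵ pM = 0.173 μM.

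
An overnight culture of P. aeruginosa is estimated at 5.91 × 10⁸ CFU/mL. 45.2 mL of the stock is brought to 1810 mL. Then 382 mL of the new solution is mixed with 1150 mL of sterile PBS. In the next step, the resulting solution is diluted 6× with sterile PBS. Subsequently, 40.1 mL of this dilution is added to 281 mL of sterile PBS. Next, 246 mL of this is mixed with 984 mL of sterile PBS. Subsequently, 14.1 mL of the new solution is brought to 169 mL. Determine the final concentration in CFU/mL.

Overall dilution factor = 40.04 × 4.010 × 6 × 8.007 × 5 × 11.99 = 4.62 × 10⁵.
5.91 × 10⁸ CFU/mL / 4.62 × 10⁵ = 1280 CFU/mL.

1280 CFU/mL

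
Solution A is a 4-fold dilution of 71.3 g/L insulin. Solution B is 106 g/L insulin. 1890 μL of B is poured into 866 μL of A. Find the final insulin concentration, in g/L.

78.3 g/L

C_A = 71.3 g/L / 4 = 17.8 g/L.
C_mix = (C_A·V_A + C_B·V_B)/(V_A + V_B) = (17.8×866 + 106×1890) / 2756 = 78.3 g/L.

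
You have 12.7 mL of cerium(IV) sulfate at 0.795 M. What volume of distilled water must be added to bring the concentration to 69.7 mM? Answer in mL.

69.7 mM = 0.0697 M.
V₂ = C₁V₁/C₂ = 0.795 × 12.7 / 0.0697 = 145 mL.
Diluent to add = V₂ − V₁ = 145 − 12.7 = 132 mL.

132 mL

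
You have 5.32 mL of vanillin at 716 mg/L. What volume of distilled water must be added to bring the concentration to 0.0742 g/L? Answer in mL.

46.0 mL

0.0742 g/L = 74.2 mg/L.
V₂ = C₁V₁/C₂ = 716 × 5.32 / 74.2 = 51.3 mL.
Diluent to add = V₂ − V₁ = 51.3 − 5.32 = 46.0 mL.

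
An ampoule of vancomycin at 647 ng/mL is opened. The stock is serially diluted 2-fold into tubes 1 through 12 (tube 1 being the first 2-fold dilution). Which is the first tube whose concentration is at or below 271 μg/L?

Tube n has concentration 647 ng/mL / 2ⁿ.
Need 2ⁿ ≥ 647 ng/mL / 271 μg/L = 2.39, so n ≥ 1.26.
First such tube: n = 2.

tube 2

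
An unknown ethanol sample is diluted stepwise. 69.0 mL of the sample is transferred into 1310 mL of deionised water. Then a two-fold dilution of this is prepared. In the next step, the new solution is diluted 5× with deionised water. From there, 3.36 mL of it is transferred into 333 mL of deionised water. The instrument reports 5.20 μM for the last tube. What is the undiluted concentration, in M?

Overall dilution factor = 19.99 × 2 × 5 × 100.1 = 2.00 × 10⁴.
Original = 5.20 μM × 2.00 × 10⁴ = 1.04 × 10⁵ μM = 0.104 M.

0.104 M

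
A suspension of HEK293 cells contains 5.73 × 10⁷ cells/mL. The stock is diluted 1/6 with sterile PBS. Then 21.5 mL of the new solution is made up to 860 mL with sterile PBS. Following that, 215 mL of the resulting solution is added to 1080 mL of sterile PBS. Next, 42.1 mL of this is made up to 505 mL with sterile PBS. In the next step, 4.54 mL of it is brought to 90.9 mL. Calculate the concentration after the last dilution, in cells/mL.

Overall dilution factor = 6 × 40 × 6.023 × 12.00 × 20.02 = 3.47 × 10⁵.
5.73 × 10⁷ cells/mL / 3.47 × 10⁵ = 165 cells/mL.

165 cells/mL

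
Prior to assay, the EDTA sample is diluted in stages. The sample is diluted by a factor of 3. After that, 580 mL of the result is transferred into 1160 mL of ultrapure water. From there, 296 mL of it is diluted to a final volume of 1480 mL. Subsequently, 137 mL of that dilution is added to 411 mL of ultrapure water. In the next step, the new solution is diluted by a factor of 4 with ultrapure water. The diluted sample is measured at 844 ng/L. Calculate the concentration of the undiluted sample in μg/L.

608 μg/L

Overall dilution factor = 3 × 3 × 5 × 4 × 4 = 720.
Original = 844 ng/L × 720 = 6.08 × 10⁵ ng/L = 608 μg/L.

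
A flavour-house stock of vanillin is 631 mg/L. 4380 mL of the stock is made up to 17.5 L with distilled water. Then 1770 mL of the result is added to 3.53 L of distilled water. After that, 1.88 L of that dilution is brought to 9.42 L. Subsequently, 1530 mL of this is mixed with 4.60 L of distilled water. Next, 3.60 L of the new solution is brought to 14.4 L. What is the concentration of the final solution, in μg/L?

657 μg/L

Overall dilution factor = 3.995 × 2.994 × 5.011 × 4.007 × 4 = 961.
631 mg/L / 961 = 0.657 mg/L = 657 μg/L.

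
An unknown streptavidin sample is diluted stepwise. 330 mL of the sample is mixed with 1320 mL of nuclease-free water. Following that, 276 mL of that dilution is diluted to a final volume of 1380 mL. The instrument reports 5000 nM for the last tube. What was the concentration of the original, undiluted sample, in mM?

0.125 mM

Overall dilution factor = 5 × 5 = 25.0.
Original = 5000 nM × 25.0 = 1.25 × 10⁵ nM = 0.125 mM.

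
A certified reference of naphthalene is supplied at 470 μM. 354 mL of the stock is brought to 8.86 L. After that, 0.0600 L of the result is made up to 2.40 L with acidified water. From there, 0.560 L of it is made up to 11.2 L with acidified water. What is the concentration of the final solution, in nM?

23.5 nM

Overall dilution factor = 25.03 × 40 × 20 = 2.00 × 10⁴.
470 μM / 2.00 × 10⁴ = 0.0235 μM = 23.5 nM.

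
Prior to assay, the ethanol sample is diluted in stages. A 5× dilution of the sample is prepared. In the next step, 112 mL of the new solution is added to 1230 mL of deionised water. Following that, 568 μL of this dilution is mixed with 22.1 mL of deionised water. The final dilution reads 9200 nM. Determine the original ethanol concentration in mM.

22.0 mM

Overall dilution factor = 5 × 11.98 × 39.91 = 2391.
Original = 9200 nM × 2391 = 2.20 × 10⁷ nM = 22.0 mM.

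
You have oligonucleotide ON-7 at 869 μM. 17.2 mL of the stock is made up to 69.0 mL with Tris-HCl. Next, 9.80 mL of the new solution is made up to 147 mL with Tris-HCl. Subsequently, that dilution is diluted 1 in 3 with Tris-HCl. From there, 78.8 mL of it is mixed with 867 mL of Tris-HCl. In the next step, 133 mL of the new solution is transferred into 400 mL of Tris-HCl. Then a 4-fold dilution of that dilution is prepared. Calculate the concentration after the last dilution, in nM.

Overall dilution factor = 4.012 × 15 × 3 × 12.00 × 4.008 × 4 = 3.47 × 10⁴.
869 μM / 3.47 × 10⁴ = 0.0250 μM = 25.0 nM.

25.0 nM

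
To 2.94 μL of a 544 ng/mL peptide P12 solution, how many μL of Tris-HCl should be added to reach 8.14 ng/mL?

194 μL

V₂ = C₁V₁/C₂ = 544 × 2.94 / 8.14 = 196 μL.
Diluent to add = V₂ − V₁ = 196 − 2.94 = 194 μL.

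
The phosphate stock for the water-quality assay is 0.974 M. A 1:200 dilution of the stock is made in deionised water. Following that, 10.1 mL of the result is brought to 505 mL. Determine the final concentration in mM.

Overall dilution factor = 200 × 50 = 1.00 × 10⁴.
0.974 M / 1.00 × 10⁴ = 9.74 × 10⁻⁵ M = 0.0974 mM.

0.0974 mM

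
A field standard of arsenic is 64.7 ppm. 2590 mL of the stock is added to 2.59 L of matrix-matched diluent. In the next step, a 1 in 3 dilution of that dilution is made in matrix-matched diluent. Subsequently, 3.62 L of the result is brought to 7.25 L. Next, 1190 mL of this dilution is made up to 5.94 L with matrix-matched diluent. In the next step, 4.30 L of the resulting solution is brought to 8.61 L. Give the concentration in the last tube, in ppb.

Overall dilution factor = 2 × 3 × 2.003 × 4.992 × 2.002 = 120.
64.7 ppm / 120 = 0.539 ppm = 539 ppb.

539 ppb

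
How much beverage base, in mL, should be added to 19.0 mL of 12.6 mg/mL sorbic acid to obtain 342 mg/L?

342 mg/L = 0.342 mg/mL.
V₂ = C₁V₁/C₂ = 12.6 × 19.0 / 0.342 = 700 mL.
Diluent to add = V₂ − V₁ = 700 − 19.0 = 681 mL.

681 mL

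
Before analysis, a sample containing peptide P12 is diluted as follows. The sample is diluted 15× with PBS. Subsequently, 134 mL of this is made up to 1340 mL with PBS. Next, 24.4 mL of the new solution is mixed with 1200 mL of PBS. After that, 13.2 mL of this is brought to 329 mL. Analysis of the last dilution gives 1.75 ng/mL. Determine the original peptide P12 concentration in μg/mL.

328 μg/mL

Overall dilution factor = 15 × 10 × 50.18 × 24.92 = 1.88 × 10⁵.
Original = 1.75 ng/mL × 1.88 × 10⁵ = 3.28 × 10⁵ ng/mL = 328 μg/mL.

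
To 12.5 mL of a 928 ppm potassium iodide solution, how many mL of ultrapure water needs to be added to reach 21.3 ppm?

V₂ = C₁V₁/C₂ = 928 × 12.5 / 21.3 = 545 mL.
Diluent to add = V₂ − V₁ = 545 − 12.5 = 532 mL.

532 mL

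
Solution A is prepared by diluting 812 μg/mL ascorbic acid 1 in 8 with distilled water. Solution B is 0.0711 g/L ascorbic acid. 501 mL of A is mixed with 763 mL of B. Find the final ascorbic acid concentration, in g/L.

0.0831 g/L

C_A = 812 μg/mL / 8 = 102 μg/mL.
C_B = 0.0711 g/L = 71.1 μg/mL.
C_mix = (C_A·V_A + C_B·V_B)/(V_A + V_B) = (102×501 + 71.1×763) / 1264 = 83.1 μg/mL = 0.0831 g/L.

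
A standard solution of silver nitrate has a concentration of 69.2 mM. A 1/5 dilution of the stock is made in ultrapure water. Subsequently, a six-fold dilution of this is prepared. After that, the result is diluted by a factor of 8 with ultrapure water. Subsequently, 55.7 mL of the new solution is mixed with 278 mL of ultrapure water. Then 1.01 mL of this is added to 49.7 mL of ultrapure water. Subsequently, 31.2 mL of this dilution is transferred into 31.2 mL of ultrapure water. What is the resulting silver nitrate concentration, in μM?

Overall dilution factor = 5 × 6 × 8 × 5.991 × 50.21 × 2 = 1.44 × 10⁵.
69.2 mM / 1.44 × 10⁵ = 4.79 × 10⁻⁴ mM = 0.479 μM.

0.479 μM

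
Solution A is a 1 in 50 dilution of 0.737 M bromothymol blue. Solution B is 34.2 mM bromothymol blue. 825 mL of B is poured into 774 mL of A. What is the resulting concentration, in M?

0.0248 M

C_A = 0.737 M / 50 = 0.0147 M.
C_B = 34.2 mM = 0.0342 M.
C_mix = (C_A·V_A + C_B·V_B)/(V_A + V_B) = (0.0147×774 + 0.0342×825) / 1599 = 0.0248 M.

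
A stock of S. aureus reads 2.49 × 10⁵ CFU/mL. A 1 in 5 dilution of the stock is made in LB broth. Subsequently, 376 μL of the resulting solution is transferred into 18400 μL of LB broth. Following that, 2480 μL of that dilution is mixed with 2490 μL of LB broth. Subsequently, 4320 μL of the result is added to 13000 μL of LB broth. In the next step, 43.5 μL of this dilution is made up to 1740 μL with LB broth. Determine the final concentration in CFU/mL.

Overall dilution factor = 5 × 49.94 × 2.004 × 4.009 × 40 = 8.02 × 10⁴.
2.49 × 10⁵ CFU/mL / 8.02 × 10⁴ = 3.10 CFU/mL.

3.10 CFU/mL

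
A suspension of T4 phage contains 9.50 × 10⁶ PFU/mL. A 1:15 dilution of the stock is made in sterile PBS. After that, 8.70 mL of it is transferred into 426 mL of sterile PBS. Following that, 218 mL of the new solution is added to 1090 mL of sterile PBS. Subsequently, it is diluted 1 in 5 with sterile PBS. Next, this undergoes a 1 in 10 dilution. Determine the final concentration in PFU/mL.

Overall dilution factor = 15 × 49.97 × 6 × 5 × 10 = 2.25 × 10⁵.
9.50 × 10⁶ PFU/mL / 2.25 × 10⁵ = 42.3 PFU/mL.

42.3 PFU/mL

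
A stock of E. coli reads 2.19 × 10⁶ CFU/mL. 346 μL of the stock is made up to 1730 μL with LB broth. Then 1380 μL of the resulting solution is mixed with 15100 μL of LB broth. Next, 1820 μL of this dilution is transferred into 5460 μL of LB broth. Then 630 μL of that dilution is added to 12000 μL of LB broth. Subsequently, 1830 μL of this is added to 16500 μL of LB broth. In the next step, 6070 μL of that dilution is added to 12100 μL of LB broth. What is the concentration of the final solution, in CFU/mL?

15.3 CFU/mL

Overall dilution factor = 5 × 11.94 × 4 × 20.05 × 10.02 × 2.993 = 1.44 × 10⁵.
2.19 × 10⁶ CFU/mL / 1.44 × 10⁵ = 15.3 CFU/mL.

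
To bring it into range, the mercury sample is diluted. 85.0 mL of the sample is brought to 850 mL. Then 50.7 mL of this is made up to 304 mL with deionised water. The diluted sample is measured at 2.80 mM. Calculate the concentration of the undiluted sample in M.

Overall dilution factor = 10 × 5.996 = 60.0.
Original = 2.80 mM × 60.0 = 168 mM = 0.168 M.

0.168 M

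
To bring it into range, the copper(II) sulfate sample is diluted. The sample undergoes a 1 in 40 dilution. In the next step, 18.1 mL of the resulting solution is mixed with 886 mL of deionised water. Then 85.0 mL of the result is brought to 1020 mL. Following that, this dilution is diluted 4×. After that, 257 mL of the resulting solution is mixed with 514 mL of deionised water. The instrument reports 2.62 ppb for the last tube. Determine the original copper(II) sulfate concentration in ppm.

Overall dilution factor = 40 × 49.95 × 12 × 4 × 3 = 2.88 × 10⁵.
Original = 2.62 ppb × 2.88 × 10⁵ = 7.54 × 10⁵ ppb = 754 ppm.

754 ppm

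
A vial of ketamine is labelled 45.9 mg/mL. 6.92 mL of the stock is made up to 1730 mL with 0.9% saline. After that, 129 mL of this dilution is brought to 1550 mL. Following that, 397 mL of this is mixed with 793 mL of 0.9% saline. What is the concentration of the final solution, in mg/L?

5.10 mg/L

Overall dilution factor = 250 × 12.02 × 2.997 = 9004.
45.9 mg/mL / 9004 = 5.10 × 10⁻³ mg/mL = 5.10 mg/L.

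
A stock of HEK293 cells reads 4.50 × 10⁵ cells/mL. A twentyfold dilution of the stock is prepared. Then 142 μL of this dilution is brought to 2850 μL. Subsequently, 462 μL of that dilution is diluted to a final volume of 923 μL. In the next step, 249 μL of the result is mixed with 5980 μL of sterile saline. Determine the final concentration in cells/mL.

Overall dilution factor = 20 × 20.07 × 1.998 × 25.02 = 2.01 × 10⁴.
4.50 × 10⁵ cells/mL / 2.01 × 10⁴ = 22.4 cells/mL.

22.4 cells/mL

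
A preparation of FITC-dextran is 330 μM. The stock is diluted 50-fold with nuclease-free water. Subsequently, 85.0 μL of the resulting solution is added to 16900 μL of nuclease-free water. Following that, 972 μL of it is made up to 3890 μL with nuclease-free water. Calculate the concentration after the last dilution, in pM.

8250 pM

Overall dilution factor = 50 × 199.8 × 4.002 = 4.00 × 10⁴.
330 μM / 4.00 × 10⁴ = 8.25 × 10⁻³ μM = 8250 pM.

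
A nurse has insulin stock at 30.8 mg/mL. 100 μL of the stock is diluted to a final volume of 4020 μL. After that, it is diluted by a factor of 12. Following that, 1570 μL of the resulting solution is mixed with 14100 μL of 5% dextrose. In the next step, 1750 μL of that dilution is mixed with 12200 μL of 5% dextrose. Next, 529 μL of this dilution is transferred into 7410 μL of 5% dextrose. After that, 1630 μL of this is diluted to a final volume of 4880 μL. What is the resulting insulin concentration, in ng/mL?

Overall dilution factor = 40.20 × 12 × 9.981 × 7.971 × 15.01 × 2.994 = 1.72 × 10⁶.
30.8 mg/mL / 1.72 × 10⁶ = 1.79 × 10⁻⁵ mg/mL = 17.9 ng/mL.

17.9 ng/mL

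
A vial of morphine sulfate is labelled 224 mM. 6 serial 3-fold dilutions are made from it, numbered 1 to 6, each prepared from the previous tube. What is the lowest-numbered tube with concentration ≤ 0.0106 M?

Tube n has concentration 224 mM / 3ⁿ.
Need 3ⁿ ≥ 224 mM / 0.0106 M = 21.1, so n ≥ 2.78.
First such tube: n = 3.

tube 3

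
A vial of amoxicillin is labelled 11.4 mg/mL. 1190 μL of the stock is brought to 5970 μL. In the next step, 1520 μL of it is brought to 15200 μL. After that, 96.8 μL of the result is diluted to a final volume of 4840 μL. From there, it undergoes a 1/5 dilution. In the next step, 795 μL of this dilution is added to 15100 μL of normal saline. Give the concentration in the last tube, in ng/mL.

45.5 ng/mL

Overall dilution factor = 5.017 × 10 × 50 × 5 × 19.99 = 2.51 × 10⁵.
11.4 mg/mL / 2.51 × 10⁵ = 4.55 × 10⁻⁵ mg/mL = 45.5 ng/mL.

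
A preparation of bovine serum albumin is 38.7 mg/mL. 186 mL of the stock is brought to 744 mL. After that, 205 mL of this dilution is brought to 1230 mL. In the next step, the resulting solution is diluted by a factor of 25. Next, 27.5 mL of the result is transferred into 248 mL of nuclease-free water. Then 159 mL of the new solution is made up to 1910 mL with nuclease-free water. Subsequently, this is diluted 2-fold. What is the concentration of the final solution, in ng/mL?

Overall dilution factor = 4 × 6 × 25 × 10.02 × 12.01 × 2 = 1.44 × 10⁵.
38.7 mg/mL / 1.44 × 10⁵ = 2.68 × 10⁻⁴ mg/mL = 268 ng/mL.

268 ng/mL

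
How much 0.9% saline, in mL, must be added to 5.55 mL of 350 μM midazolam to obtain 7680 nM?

247 mL

7680 nM = 7.68 μM.
V₂ = C₁V₁/C₂ = 350 × 5.55 / 7.68 = 253 mL.
Diluent to add = V₂ − V₁ = 253 − 5.55 = 247 mL.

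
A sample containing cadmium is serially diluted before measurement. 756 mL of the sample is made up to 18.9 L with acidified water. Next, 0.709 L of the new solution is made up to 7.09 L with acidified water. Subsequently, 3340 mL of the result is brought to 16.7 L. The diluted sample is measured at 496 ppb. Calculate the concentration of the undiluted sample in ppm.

620 ppm

Overall dilution factor = 25 × 10 × 5 = 1250.
Original = 496 ppb × 1250 = 6.20 × 10⁵ ppb = 620 ppm.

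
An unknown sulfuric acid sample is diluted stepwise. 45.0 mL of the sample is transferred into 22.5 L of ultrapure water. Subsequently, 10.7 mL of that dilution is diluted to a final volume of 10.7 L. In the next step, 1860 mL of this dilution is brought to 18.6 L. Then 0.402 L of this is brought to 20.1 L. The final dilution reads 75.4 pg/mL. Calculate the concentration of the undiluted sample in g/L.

18.9 g/L

Overall dilution factor = 501 × 1000 × 10 × 50 = 2.51 × 10⁸.
Original = 75.4 pg/mL × 2.51 × 10⁸ = 1.89 × 10¹⁰ pg/mL = 18.9 g/L.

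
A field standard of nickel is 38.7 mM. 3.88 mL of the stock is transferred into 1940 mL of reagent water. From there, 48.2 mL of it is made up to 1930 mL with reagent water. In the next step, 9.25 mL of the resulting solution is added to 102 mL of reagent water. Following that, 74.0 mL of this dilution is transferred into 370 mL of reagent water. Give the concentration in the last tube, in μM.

Overall dilution factor = 501 × 40.04 × 12.03 × 6 = 1.45 × 10⁶.
38.7 mM / 1.45 × 10⁶ = 2.67 × 10⁻⁵ mM = 0.0267 μM.

0.0267 μM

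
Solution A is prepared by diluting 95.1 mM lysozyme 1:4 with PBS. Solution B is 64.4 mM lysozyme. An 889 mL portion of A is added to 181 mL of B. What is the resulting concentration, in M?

C_A = 95.1 mM / 4 = 23.8 mM.
C_mix = (C_A·V_A + C_B·V_B)/(V_A + V_B) = (23.8×889 + 64.4×181) / 1070 = 30.6 mM = 0.0306 M.

0.0306 M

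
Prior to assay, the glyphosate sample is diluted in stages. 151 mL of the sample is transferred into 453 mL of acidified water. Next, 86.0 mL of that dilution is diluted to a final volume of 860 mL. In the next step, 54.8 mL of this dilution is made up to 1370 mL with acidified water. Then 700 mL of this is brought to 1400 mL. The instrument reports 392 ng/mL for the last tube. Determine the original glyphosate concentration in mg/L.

Overall dilution factor = 4 × 10 × 25 × 2 = 2000.
Original = 392 ng/mL × 2000 = 7.84 × 10⁵ ng/mL = 784 mg/L.

784 mg/L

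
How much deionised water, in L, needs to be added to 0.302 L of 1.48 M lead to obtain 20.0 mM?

22.0 L

20.0 mM = 0.0200 M.
V₂ = C₁V₁/C₂ = 1.48 × 0.302 / 0.0200 = 22.3 L.
Diluent to add = V₂ − V₁ = 22.3 − 0.302 = 22.0 L.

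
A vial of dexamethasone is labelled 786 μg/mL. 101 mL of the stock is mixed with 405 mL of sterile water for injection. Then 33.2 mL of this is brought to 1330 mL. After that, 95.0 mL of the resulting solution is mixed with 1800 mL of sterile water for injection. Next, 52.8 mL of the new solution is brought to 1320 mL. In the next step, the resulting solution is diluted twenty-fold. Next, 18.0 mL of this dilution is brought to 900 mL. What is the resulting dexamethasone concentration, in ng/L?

Overall dilution factor = 5.010 × 40.06 × 19.95 × 25 × 20 × 50 = 1.00 × 10⁸.
786 μg/mL / 1.00 × 10⁸ = 7.85 × 10⁻⁶ μg/mL = 7.85 ng/L.

7.85 ng/L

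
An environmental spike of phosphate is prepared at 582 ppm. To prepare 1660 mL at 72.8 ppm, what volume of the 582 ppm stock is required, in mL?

208 mL

V₁ = C₂V₂/C₁ = 72.8 × 1660 / 582 = 208 mL.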